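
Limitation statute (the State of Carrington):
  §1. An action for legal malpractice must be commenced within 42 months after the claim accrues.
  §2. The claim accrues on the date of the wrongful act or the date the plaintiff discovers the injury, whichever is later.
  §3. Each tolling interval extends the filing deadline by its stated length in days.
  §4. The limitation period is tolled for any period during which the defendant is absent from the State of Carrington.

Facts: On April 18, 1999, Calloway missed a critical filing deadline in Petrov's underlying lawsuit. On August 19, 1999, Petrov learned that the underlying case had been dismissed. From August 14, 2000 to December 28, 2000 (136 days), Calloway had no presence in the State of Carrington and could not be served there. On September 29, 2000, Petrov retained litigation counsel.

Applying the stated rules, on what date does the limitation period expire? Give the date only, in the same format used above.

July 5, 2003

Because discovery on August 19, 1999 post-dates the April 18, 1999 act, accrual under the later-of rule falls on August 19, 1999.
The untolled deadline — 42 months after August 19, 1999 — is February 19, 2003.
The period was tolled for 136 days by the defendant's absence from the jurisdiction (August 14, 2000 to December 28, 2000), pushing the deadline to July 5, 2003.
Nothing else in the chronology tolls or restarts the period.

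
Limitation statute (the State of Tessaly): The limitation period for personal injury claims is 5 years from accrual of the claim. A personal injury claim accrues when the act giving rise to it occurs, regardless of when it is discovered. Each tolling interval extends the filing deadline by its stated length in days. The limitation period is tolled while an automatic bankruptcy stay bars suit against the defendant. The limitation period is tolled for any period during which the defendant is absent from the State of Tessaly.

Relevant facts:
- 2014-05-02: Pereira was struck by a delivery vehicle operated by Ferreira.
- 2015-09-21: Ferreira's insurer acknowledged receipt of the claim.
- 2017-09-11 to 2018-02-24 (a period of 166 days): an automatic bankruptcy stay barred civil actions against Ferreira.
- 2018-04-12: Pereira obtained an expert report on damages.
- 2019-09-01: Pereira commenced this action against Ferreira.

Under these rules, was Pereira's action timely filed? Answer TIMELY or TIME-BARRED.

The claim accrued on 2014-05-02, when the wrongful act occurred.
Adding the 5 years base period to 2014-05-02 gives a deadline of 2019-05-02, before any tolling.
Because the automatic bankruptcy stay ran from 2017-09-11 to 2018-02-24, the deadline is extended by 166 days to 2019-10-15.
Nothing else in the chronology tolls or restarts the period.
Filing on 2019-09-01 beat the 2019-10-15 deadline — the action is timely.

TIMELY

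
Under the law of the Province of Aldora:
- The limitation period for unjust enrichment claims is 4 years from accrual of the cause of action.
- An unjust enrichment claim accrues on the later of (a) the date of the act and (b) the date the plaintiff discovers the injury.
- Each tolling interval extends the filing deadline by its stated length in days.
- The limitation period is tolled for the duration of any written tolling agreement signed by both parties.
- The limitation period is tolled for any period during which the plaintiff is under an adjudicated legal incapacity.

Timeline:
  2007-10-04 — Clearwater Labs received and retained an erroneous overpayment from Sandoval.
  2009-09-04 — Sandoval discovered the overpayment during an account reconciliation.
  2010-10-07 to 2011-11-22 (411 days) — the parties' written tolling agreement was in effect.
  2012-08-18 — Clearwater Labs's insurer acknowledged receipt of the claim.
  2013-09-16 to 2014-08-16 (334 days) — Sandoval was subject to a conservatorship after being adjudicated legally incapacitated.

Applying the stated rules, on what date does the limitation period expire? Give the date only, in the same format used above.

2015-09-19

Because discovery on 2009-09-04 post-dates the 2007-10-04 act, accrual under the later-of rule falls on 2009-09-04.
4 years from 2009-09-04 is 2013-09-04.
Because the written tolling agreement ran from 2010-10-07 to 2011-11-22, the deadline is extended by 411 days to 2014-10-20.
The plaintiff's legal incapacity from 2013-09-16 to 2014-08-16 tolled the period for 334 days, extending the deadline to 2015-09-19.
Nothing else in the chronology tolls or restarts the period.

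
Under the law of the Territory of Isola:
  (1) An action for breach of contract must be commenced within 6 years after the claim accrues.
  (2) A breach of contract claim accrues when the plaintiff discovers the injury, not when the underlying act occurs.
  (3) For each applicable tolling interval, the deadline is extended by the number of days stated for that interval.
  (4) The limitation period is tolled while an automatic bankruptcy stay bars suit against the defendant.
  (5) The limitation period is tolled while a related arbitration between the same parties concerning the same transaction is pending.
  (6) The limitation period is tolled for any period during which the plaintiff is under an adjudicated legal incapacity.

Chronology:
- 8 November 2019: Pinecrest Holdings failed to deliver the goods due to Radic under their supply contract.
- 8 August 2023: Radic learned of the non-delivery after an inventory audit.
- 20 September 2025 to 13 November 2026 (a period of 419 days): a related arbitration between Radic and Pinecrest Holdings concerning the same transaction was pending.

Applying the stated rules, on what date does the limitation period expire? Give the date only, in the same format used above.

1 October 2030

Accrual is tied to discovery, so the period began on 8 August 2023 rather than on 8 November 2019 when the act occurred.
Adding the 6 years base period to 8 August 2023 gives a deadline of 8 August 2029, before any tolling.
Because the pending related arbitration ran from 20 September 2025 to 13 November 2026, the deadline is extended by 419 days to 1 October 2030.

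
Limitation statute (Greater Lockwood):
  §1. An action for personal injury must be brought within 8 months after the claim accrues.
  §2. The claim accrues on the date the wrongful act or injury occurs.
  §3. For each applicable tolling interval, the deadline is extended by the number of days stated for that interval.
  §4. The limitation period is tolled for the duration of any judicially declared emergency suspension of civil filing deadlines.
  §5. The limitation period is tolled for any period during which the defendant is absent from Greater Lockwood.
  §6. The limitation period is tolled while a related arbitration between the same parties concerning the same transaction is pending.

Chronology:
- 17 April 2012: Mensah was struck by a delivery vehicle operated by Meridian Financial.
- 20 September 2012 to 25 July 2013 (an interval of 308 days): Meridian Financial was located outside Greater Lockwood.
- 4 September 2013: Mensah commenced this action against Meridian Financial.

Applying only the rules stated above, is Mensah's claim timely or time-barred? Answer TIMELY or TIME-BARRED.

TIMELY

The limitation period began to run on 17 April 2012.
8 months from 17 April 2012 is 17 December 2012.
The defendant's absence from the jurisdiction from 20 September 2012 to 25 July 2013 tolled the period for 308 days, extending the deadline to 21 October 2013.
Filing on 4 September 2013 beat the 21 October 2013 deadline — the action is timely.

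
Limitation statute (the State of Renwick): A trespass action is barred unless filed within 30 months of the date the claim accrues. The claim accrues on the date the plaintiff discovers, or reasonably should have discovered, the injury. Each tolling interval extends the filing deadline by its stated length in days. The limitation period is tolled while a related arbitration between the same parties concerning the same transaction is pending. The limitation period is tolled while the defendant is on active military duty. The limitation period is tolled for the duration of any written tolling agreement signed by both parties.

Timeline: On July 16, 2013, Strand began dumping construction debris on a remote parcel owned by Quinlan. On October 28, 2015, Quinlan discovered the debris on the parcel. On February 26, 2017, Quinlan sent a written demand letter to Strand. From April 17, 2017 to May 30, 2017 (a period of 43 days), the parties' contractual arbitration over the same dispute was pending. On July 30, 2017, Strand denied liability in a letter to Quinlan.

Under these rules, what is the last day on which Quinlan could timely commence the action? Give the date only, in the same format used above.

Accrual is tied to discovery, so the period began on October 28, 2015 rather than on July 16, 2013 when the act occurred.
The untolled deadline — 30 months after October 28, 2015 — is April 28, 2018.
The pending related arbitration from April 17, 2017 to May 30, 2017 tolled the period for 43 days, extending the deadline to June 10, 2018.
The other events in the timeline have no effect on the limitation period under the stated rules.

June 10, 2018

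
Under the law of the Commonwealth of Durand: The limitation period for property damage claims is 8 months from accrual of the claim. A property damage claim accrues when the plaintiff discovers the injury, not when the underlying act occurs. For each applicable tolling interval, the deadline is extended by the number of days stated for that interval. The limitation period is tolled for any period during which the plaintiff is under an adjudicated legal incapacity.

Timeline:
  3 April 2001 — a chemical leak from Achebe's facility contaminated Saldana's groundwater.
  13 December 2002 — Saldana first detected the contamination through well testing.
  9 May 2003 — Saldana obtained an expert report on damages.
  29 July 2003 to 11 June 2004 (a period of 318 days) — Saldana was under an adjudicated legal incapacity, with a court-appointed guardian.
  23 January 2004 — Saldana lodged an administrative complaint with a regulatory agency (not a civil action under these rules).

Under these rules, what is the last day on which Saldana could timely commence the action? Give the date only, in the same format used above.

Under the discovery rule, the claim accrued on 13 December 2002, when Saldana discovered the injury — not on the 3 April 2001 date of the underlying act.
The untolled deadline — 8 months after 13 December 2002 — is 13 August 2003.
Because the plaintiff's legal incapacity ran from 29 July 2003 to 11 June 2004, the deadline is extended by 318 days to 26 June 2004.
Nothing else in the chronology tolls or restarts the period.

26 June 2004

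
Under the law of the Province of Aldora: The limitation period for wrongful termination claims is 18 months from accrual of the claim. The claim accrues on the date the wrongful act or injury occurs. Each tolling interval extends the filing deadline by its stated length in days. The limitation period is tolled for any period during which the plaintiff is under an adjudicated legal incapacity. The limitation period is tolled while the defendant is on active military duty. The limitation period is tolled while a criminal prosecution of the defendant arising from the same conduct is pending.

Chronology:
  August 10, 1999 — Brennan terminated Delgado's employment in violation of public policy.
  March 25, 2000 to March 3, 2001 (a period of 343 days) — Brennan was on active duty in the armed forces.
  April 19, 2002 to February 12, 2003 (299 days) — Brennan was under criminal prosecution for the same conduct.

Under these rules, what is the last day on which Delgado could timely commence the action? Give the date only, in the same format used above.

The claim accrued on August 10, 1999, the date of the act.
The untolled deadline — 18 months after August 10, 1999 — is February 10, 2001.
Because the defendant's active military service ran from March 25, 2000 to March 3, 2001, the deadline is extended by 343 days to January 19, 2002.
The pending criminal prosecution from April 19, 2002 to February 12, 2003 began after the period had already run on January 19, 2002, so it has no tolling effect.

January 19, 2002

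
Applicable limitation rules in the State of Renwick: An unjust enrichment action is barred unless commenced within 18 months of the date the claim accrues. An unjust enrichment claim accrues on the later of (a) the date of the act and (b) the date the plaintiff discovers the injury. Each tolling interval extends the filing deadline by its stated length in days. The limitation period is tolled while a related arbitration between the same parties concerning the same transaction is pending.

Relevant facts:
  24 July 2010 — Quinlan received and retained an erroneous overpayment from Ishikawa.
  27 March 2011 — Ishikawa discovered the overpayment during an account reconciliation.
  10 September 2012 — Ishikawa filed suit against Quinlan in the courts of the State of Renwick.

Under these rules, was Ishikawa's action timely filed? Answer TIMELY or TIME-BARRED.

Taking the later of the act (24 July 2010) and discovery (27 March 2011), the claim accrued on 27 March 2011.
Adding the 18 months base period to 27 March 2011 gives a deadline of 27 September 2012, before any tolling.
The 10 September 2012 filing precedes the 27 September 2012 deadline; the claim is timely.

TIMELY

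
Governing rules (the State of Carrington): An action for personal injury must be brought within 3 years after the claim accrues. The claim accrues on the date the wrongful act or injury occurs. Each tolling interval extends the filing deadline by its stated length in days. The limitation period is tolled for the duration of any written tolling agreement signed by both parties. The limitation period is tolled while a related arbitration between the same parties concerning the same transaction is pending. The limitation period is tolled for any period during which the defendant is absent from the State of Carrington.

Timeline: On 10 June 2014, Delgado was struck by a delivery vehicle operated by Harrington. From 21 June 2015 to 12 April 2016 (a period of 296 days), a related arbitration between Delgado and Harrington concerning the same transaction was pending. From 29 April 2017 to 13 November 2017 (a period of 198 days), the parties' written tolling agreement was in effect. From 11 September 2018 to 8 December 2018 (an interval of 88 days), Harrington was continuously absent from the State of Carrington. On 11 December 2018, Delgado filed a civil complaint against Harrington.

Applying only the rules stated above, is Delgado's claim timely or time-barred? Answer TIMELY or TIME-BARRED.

The claim accrued on 10 June 2014, when the wrongful act occurred.
3 years from 10 June 2014 is 10 June 2017.
Because the pending related arbitration ran from 21 June 2015 to 12 April 2016, the deadline is extended by 296 days to 2 April 2018.
The written tolling agreement from 29 April 2017 to 13 November 2017 tolled the period for 198 days, extending the deadline to 17 October 2018.
The period was tolled for 88 days by the defendant's absence from the jurisdiction (11 September 2018 to 8 December 2018), pushing the deadline to 13 January 2019.
The 11 December 2018 filing precedes the 13 January 2019 deadline; the claim is timely.

TIMELY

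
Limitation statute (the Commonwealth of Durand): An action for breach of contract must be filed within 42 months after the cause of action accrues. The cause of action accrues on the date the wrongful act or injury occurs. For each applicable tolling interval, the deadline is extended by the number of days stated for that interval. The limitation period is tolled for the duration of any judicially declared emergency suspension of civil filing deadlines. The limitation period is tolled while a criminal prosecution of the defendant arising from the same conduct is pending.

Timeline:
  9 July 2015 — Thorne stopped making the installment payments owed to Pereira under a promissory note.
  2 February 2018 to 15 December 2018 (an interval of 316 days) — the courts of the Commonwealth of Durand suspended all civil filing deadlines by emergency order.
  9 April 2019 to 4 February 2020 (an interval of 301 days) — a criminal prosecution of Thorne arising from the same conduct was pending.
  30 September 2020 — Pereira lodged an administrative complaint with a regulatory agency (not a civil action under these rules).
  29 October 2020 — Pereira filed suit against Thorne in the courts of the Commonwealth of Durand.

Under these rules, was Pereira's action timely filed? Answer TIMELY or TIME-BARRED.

The claim accrued on 9 July 2015, when the wrongful act occurred.
42 months from 9 July 2015 is 9 January 2019.
Because the emergency suspension of filing deadlines ran from 2 February 2018 to 15 December 2018, the deadline is extended by 316 days to 21 November 2019.
Because the pending criminal prosecution ran from 9 April 2019 to 4 February 2020, the deadline is extended by 301 days to 17 September 2020.
None of the other events listed affects the running of the period under the stated rules.
The 29 October 2020 filing falls after the 17 September 2020 deadline; the claim is time-barred.

TIME-BARRED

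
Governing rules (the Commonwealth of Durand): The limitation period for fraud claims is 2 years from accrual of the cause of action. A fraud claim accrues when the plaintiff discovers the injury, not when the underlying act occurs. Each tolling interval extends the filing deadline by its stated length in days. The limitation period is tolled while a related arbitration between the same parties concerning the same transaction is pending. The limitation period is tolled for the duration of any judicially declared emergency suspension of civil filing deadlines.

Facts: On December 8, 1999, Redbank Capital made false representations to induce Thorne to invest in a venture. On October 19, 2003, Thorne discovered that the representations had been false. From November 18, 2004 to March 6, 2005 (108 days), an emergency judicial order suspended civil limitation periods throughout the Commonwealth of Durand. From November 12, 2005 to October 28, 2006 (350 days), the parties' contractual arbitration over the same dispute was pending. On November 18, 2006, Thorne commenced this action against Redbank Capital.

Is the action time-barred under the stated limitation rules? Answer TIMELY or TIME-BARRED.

TIMELY

Accrual is tied to discovery, so the period began on October 19, 2003 rather than on December 8, 1999 when the act occurred.
Adding the 2 years base period to October 19, 2003 gives a deadline of October 19, 2005, before any tolling.
The emergency suspension of filing deadlines from November 18, 2004 to March 6, 2005 tolled the period for 108 days, extending the deadline to February 4, 2006.
Because the pending related arbitration ran from November 12, 2005 to October 28, 2006, the deadline is extended by 350 days to January 20, 2007.
Thorne filed on November 18, 2006, before the January 20, 2007 deadline, so the action is timely.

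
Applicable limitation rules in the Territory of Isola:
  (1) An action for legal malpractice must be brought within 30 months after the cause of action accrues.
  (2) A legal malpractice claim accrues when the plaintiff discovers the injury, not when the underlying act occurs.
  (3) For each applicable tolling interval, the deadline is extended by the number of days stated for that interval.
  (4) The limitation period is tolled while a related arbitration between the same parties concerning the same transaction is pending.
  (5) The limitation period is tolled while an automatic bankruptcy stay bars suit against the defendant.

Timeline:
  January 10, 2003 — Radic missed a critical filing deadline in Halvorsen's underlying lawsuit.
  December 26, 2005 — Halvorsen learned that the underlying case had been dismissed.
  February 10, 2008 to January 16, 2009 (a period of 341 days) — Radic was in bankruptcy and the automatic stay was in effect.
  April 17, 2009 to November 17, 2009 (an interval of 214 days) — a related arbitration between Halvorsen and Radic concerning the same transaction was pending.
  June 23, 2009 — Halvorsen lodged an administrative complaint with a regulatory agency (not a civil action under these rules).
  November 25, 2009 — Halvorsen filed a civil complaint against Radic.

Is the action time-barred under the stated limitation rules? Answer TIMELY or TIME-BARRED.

TIMELY

The claim did not accrue until Halvorsen discovered the injury on December 26, 2005; the January 10, 2003 act date does not start the clock under the stated rule.
Adding the 30 months base period to December 26, 2005 gives a deadline of June 26, 2008, before any tolling.
The period was tolled for 341 days by the automatic bankruptcy stay (February 10, 2008 to January 16, 2009), pushing the deadline to June 2, 2009.
The pending related arbitration from April 17, 2009 to November 17, 2009 tolled the period for 214 days, extending the deadline to January 2, 2010.
Nothing else in the chronology tolls or restarts the period.
Halvorsen filed on November 25, 2009, before the January 2, 2010 deadline, so the action is timely.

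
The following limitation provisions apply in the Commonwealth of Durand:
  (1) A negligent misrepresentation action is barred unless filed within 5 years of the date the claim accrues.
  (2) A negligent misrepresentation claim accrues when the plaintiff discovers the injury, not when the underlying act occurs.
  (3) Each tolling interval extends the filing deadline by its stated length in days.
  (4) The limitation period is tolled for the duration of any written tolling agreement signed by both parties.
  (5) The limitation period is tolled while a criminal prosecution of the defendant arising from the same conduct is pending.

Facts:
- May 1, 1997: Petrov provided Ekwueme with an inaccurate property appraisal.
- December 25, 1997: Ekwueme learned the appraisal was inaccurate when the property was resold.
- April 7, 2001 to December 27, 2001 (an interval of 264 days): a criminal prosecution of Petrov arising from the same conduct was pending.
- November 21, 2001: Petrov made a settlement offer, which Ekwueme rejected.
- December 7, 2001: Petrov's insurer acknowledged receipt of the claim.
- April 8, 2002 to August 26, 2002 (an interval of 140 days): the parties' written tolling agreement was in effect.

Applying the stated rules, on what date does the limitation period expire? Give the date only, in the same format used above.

February 2, 2004

The claim did not accrue until Ekwueme discovered the injury on December 25, 1997; the May 1, 1997 act date does not start the clock under the stated rule.
5 years from December 25, 1997 is December 25, 2002.
The pending criminal prosecution from April 7, 2001 to December 27, 2001 tolled the period for 264 days, extending the deadline to September 15, 2003.
The written tolling agreement from April 8, 2002 to August 26, 2002 tolled the period for 140 days, extending the deadline to February 2, 2004.
None of the other events listed affects the running of the period under the stated rules.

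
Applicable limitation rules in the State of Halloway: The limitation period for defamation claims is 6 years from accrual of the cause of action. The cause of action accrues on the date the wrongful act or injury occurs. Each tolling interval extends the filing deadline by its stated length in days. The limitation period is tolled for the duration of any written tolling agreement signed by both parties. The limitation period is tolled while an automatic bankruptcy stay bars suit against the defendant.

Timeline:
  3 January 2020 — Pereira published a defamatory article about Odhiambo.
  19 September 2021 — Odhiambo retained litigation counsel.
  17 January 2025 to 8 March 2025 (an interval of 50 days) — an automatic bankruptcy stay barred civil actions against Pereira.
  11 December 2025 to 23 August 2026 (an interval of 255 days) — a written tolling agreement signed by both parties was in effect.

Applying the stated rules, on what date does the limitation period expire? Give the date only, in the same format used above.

The cause of action accrued on 3 January 2020, the date of the act.
The untolled deadline — 6 years after 3 January 2020 — is 3 January 2026.
The period was tolled for 50 days by the automatic bankruptcy stay (17 January 2025 to 8 March 2025), pushing the deadline to 22 February 2026.
Because the written tolling agreement ran from 11 December 2025 to 23 August 2026, the deadline is extended by 255 days to 4 November 2026.
None of the other events listed affects the running of the period under the stated rules.

4 November 2026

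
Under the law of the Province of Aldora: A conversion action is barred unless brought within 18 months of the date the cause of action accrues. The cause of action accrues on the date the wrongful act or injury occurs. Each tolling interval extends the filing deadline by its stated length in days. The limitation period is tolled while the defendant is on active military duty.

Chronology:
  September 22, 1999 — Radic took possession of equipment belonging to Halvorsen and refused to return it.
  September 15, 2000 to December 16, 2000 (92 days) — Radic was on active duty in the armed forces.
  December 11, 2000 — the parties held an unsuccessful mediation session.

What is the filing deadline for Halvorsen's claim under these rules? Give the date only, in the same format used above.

The cause of action accrued on September 22, 1999, the date of the act.
The untolled deadline — 18 months after September 22, 1999 — is March 22, 2001.
The defendant's active military service from September 15, 2000 to December 16, 2000 tolled the period for 92 days, extending the deadline to June 22, 2001.
None of the other events listed affects the running of the period under the stated rules.

June 22, 2001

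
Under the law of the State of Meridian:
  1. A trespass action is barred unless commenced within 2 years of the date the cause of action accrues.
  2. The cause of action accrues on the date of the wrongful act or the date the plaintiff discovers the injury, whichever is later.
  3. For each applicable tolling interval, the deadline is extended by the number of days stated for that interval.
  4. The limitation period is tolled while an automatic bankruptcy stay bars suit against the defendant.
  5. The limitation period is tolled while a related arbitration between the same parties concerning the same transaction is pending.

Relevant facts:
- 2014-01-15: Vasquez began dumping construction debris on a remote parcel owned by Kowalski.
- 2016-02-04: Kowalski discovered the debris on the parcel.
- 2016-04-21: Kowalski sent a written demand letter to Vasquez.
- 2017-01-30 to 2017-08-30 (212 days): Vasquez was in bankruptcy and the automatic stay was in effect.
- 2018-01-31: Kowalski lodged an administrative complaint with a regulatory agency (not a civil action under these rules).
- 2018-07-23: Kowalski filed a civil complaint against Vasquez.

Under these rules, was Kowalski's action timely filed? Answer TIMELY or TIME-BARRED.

Taking the later of the act (2014-01-15) and discovery (2016-02-04), the claim accrued on 2016-02-04.
Adding the 2 years base period to 2016-02-04 gives a deadline of 2018-02-04, before any tolling.
The automatic bankruptcy stay from 2017-01-30 to 2017-08-30 tolled the period for 212 days, extending the deadline to 2018-09-04.
None of the other events listed affects the running of the period under the stated rules.
The 2018-07-23 filing precedes the 2018-09-04 deadline; the claim is timely.

TIMELY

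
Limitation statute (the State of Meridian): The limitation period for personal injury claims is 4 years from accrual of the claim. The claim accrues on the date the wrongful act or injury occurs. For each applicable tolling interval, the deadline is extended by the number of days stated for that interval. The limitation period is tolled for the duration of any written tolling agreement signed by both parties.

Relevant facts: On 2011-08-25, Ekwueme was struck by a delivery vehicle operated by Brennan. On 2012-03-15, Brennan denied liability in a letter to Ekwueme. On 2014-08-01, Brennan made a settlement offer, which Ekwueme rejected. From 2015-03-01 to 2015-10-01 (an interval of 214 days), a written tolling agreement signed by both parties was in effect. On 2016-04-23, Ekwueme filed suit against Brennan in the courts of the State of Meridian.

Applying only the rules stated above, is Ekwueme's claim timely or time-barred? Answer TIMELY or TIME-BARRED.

TIME-BARRED

The claim accrued on 2011-08-25, when the wrongful act occurred.
Adding the 4 years base period to 2011-08-25 gives a deadline of 2015-08-25, before any tolling.
Because the written tolling agreement ran from 2015-03-01 to 2015-10-01, the deadline is extended by 214 days to 2016-03-26.
Nothing else in the chronology tolls or restarts the period.
The 2016-04-23 filing falls after the 2016-03-26 deadline; the claim is time-barred.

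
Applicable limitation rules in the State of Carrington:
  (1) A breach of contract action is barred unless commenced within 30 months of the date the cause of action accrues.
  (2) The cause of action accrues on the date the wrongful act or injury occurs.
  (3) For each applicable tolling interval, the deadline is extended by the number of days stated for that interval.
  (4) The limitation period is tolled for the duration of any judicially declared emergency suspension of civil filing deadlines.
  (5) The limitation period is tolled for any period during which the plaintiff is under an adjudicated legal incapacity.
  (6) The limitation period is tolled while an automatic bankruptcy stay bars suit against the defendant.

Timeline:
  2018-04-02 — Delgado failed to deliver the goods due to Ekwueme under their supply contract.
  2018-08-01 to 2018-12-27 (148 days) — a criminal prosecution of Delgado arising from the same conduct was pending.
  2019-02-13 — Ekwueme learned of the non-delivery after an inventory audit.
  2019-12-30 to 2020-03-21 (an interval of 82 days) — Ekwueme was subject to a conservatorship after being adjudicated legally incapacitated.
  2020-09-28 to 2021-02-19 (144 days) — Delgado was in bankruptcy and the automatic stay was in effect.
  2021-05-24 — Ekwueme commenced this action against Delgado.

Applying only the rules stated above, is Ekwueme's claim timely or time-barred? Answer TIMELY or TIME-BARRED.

Because the rule ties accrual to occurrence, the claim accrued on 2018-04-02, not on the 2019-02-13 discovery date.
30 months from 2018-04-02 is 2020-10-02.
The period was tolled for 82 days by the plaintiff's legal incapacity (2019-12-30 to 2020-03-21), pushing the deadline to 2020-12-23.
Because the automatic bankruptcy stay ran from 2020-09-28 to 2021-02-19, the deadline is extended by 144 days to 2021-05-16.
No stated provision tolls the period for a criminal prosecution, so the interval from 2018-08-01 to 2018-12-27 has no effect on the deadline.
Ekwueme filed on 2021-05-24, after the 2021-05-16 deadline, so the action is time-barred.

TIME-BARRED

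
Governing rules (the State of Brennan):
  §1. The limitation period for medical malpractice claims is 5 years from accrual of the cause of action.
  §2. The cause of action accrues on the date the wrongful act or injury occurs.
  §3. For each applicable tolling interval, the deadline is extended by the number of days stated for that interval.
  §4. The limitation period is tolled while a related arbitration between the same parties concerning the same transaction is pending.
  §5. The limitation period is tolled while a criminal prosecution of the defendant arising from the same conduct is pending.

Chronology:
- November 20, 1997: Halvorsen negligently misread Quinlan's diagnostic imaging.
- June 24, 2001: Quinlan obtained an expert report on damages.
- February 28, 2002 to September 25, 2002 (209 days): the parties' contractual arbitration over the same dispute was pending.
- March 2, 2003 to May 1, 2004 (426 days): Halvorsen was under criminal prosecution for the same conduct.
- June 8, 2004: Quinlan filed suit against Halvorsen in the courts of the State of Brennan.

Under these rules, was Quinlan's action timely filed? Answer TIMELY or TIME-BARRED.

The limitation period began to run on November 20, 1997.
The untolled deadline — 5 years after November 20, 1997 — is November 20, 2002.
Because the pending related arbitration ran from February 28, 2002 to September 25, 2002, the deadline is extended by 209 days to June 17, 2003.
The period was tolled for 426 days by the pending criminal prosecution (March 2, 2003 to May 1, 2004), pushing the deadline to August 16, 2004.
None of the other events listed affects the running of the period under the stated rules.
The June 8, 2004 filing precedes the August 16, 2004 deadline; the claim is timely.

TIMELY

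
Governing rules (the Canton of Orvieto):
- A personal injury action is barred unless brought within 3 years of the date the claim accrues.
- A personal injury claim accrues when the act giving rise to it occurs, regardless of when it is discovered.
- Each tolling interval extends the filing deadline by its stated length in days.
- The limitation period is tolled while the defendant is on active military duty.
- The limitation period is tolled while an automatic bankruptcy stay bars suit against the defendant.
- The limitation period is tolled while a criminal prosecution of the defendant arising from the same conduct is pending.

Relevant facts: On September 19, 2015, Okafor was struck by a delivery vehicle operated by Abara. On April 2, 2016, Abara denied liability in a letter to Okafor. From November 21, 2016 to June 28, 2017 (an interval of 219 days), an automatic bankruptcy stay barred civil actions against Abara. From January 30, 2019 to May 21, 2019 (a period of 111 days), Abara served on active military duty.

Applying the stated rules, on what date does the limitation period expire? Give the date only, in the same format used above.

The limitation period began to run on September 19, 2015.
3 years from September 19, 2015 is September 19, 2018.
The automatic bankruptcy stay from November 21, 2016 to June 28, 2017 tolled the period for 219 days, extending the deadline to April 26, 2019.
Because the defendant's active military service ran from January 30, 2019 to May 21, 2019, the deadline is extended by 111 days to August 15, 2019.
The other events in the timeline have no effect on the limitation period under the stated rules.

August 15, 2019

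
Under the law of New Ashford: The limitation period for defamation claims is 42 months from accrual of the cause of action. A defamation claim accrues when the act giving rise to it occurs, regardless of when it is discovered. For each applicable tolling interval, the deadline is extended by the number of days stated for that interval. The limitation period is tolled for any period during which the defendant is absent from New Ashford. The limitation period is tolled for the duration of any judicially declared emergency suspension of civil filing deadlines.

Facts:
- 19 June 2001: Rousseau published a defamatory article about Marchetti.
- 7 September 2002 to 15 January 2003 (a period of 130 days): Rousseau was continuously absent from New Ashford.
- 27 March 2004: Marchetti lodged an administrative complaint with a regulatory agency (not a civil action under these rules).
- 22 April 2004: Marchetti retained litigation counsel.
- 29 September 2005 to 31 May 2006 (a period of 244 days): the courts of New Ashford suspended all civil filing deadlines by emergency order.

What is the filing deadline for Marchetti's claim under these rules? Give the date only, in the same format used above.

The cause of action accrued on 19 June 2001, the date of the act.
42 months from 19 June 2001 is 19 December 2004.
The period was tolled for 130 days by the defendant's absence from the jurisdiction (7 September 2002 to 15 January 2003), pushing the deadline to 28 April 2005.
The emergency suspension of filing deadlines starting 29 September 2005 came too late — the period had run on 28 April 2005 — and so does not extend the deadline.
The other events in the timeline have no effect on the limitation period under the stated rules.

28 April 2005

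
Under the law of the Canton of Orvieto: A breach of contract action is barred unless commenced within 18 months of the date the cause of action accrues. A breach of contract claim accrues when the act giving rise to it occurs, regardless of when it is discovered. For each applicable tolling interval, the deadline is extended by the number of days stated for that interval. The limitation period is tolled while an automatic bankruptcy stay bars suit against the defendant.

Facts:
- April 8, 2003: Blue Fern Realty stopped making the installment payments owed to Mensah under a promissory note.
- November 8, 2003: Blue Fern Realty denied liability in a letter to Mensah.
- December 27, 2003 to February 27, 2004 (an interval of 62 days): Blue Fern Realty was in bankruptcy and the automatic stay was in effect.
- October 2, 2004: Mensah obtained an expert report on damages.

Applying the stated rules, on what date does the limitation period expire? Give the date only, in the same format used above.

December 9, 2004

The claim accrued on April 8, 2003, when the wrongful act occurred.
18 months from April 8, 2003 is October 8, 2004.
Because the automatic bankruptcy stay ran from December 27, 2003 to February 27, 2004, the deadline is extended by 62 days to December 9, 2004.
None of the other events listed affects the running of the period under the stated rules.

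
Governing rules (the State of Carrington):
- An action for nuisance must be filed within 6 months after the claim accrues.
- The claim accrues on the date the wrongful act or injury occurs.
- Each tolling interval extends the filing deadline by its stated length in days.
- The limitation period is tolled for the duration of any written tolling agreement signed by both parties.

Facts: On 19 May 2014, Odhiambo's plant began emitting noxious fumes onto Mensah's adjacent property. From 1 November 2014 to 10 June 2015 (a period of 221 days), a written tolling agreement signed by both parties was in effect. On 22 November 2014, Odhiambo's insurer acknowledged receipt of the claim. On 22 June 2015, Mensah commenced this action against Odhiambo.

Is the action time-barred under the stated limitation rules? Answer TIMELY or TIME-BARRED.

TIMELY

The claim accrued on 19 May 2014, the date of the act.
The untolled deadline — 6 months after 19 May 2014 — is 19 November 2014.
The written tolling agreement from 1 November 2014 to 10 June 2015 tolled the period for 221 days, extending the deadline to 28 June 2015.
The other events in the timeline have no effect on the limitation period under the stated rules.
Filing on 22 June 2015 beat the 28 June 2015 deadline — the action is timely.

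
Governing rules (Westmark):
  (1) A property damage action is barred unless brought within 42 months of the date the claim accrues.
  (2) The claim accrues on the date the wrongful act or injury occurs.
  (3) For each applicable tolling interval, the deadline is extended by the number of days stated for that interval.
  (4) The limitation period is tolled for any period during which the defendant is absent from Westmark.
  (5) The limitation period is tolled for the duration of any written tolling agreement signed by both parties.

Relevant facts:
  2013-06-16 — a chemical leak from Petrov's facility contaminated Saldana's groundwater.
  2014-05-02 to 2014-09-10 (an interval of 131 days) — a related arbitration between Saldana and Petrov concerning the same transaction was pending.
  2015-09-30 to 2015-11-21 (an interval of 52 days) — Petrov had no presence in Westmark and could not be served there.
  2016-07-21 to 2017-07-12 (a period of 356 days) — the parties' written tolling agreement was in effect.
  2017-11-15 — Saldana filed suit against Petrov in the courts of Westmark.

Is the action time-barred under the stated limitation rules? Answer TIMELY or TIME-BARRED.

The limitation period began to run on 2013-06-16.
Adding the 42 months base period to 2013-06-16 gives a deadline of 2016-12-16, before any tolling.
The period was tolled for 52 days by the defendant's absence from the jurisdiction (2015-09-30 to 2015-11-21), pushing the deadline to 2017-02-06.
The written tolling agreement from 2016-07-21 to 2017-07-12 tolled the period for 356 days, extending the deadline to 2018-01-28.
No stated provision tolls the period for a pending arbitration, so the interval from 2014-05-02 to 2014-09-10 has no effect on the deadline.
The 2017-11-15 filing precedes the 2018-01-28 deadline; the claim is timely.

TIMELY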